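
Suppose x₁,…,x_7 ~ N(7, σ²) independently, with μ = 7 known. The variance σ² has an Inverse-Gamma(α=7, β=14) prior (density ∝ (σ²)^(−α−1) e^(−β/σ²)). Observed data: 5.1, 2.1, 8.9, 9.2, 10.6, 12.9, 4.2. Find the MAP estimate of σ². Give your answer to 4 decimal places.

Sum of squared deviations about the known mean: SS = (5.1−7)² + (2.1−7)² + (8.9−7)² + (9.2−7)² + (10.6−7)² + (12.9−7)² + (4.2−7)² = 91.68.
The Normal likelihood contributes (σ²)^(−n/2) exp(−SS/(2σ²)), so the posterior is Inverse-Gamma(α + n/2, β + SS/2) = Inverse-Gamma(10.5, 59.84).
The mode of Inverse-Gamma(a, b) is b/(a+1) = 59.84/11.5 ≈ 5.2035.

σ̂²_MAP = 5.2035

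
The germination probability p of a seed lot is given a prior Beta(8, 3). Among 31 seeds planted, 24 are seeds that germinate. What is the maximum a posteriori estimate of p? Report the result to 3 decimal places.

Prior: Beta(8, 3).
Data: 24 successes in 31 trials. The binomial likelihood contributes p^24(1−p)^7, so the posterior is Beta(8+24, 3+7) = Beta(32, 10).
For Beta(a, b) with a, b > 1 the mode is (a−1)/(a+b−2) = 31/40 ≈ 0.775.

p̂_MAP = 0.775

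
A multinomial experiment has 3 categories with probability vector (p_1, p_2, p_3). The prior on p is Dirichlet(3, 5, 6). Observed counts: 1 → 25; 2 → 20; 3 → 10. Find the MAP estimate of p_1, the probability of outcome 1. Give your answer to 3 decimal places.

MAP estimate: 0.409

The posterior is Dirichlet(αᵢ + nᵢ) = Dirichlet(28, 25, 16).
For a Dirichlet(a₁,…,a_K) with all aᵢ > 1, the mode has j-th component (aⱼ − 1)/(Σaᵢ − K).
Here Σaᵢ = 69 and K = 3, so p_1 = (28 − 1)/(69 − 3) = 27/66 ≈ 0.409.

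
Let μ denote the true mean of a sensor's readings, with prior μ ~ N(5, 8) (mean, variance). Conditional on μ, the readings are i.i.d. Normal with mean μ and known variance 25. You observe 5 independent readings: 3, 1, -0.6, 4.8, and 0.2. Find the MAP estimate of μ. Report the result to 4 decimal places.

n = 5; x̄ = (3 + 1 + (-0.6) + 4.8 + 0.2)/5 = 8.4/5 = 1.68.
For a Normal prior and Normal likelihood with known variance, the posterior is Normal; its mode equals its mean, the precision-weighted average.
Prior precision 1/σ₀² = 1/8 = 0.125; data precision n/σ² = 5/25 = 0.2.
μ̂ = (0.125·5 + 0.2·1.68) / (0.125 + 0.2) = 0.961/0.325 = 961/325 ≈ 2.9569.

μ̂_MAP = 2.9569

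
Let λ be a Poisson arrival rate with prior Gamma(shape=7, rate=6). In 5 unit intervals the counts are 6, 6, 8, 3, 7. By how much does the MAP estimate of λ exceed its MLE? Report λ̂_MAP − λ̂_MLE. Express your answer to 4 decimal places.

Σxᵢ = 30. Posterior is Gamma(37, 11); MAP = (37−1)/11 = 36/11 ≈ 3.27273.
MLE = x̄ = 30/5 ≈ 6.00000.
Difference = 36/11 − 30/5 = -30/11 ≈ -2.7273.

MAP − MLE = -2.7273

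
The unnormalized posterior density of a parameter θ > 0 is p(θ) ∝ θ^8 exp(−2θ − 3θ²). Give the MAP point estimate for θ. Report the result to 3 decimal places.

θ̂_MAP = 1.000

ℓ'(θ) = 8/θ − 2 − 6θ. Setting this to zero and multiplying by θ: 6θ² + 2θ − 8 = 0.
θ = (−2 + √(2² + 4·6·8)) / (2·6) = (−2 + √196) / 12 = (−2 + 14)/12 = 1.
ℓ''(θ) = −8/θ² − 6 < 0, confirming a maximum.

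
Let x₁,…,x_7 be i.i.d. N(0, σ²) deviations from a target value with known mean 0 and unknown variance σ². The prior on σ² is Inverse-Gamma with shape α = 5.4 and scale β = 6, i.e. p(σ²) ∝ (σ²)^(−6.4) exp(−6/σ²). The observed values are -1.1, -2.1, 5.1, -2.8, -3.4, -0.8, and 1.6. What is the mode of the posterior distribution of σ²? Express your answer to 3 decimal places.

σ̂²_MAP = 3.345

Sum of squared deviations about the known mean: SS = (-1.1−0)² + (-2.1−0)² + (5.1−0)² + (-2.8−0)² + (-3.4−0)² + (-0.8−0)² + (1.6−0)² = 54.23.
The Normal likelihood contributes (σ²)^(−n/2) exp(−SS/(2σ²)), so the posterior is Inverse-Gamma(α + n/2, β + SS/2) = Inverse-Gamma(8.9, 33.115).
The mode of Inverse-Gamma(a, b) is b/(a+1) = 33.115/9.9 ≈ 3.345.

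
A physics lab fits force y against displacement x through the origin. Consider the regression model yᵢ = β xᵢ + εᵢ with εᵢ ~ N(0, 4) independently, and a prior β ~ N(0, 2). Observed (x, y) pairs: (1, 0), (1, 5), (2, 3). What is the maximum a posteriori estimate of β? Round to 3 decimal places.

β̂_MAP = 1.375

log p(β | y) = −Σ(yᵢ − βxᵢ)²/(2·4) − β²/(2·2) + const.
Setting the derivative to zero: Σxᵢ(yᵢ − βxᵢ)/4 − β/2 = 0, so β = Σxᵢyᵢ / (Σxᵢ² + σ²/τ²).
Σxᵢyᵢ = 1·0 + 1·5 + 2·3 = 11; Σxᵢ² = 6; σ²/τ² = 2.
β̂_MAP = 11 / (6 + 2) = 11/8 ≈ 1.375.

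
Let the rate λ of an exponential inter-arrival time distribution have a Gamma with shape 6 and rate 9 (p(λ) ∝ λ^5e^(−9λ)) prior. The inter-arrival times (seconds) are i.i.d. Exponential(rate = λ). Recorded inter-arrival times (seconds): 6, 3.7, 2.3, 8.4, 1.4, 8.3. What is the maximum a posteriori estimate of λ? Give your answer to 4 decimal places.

λ̂_MAP = 0.2813

The Exponential(rate=λ) likelihood is ∝ λ^n e^(−λΣtᵢ). Here n = 6 and Σtᵢ = 6 + 3.7 + 2.3 + 8.4 + 1.4 + 8.3 = 30.1.
Posterior ∝ λ^5e^(−9λ) · λ^6e^(−30.1λ) = λ^11e^(−39.1λ), i.e. Gamma(12, 39.1).
Mode = (a−1)/b = 11/39.1 ≈ 0.2813.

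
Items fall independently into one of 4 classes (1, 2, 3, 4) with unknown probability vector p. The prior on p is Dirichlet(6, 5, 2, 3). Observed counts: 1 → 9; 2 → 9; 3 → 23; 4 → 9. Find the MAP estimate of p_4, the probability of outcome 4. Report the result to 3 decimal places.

MAP estimate: 0.177

The posterior is Dirichlet(αᵢ + nᵢ) = Dirichlet(15, 14, 25, 12).
For a Dirichlet(a₁,…,a_K) with all aᵢ > 1, the mode has j-th component (aⱼ − 1)/(Σaᵢ − K).
Here Σaᵢ = 66 and K = 4, so p_4 = (12 − 1)/(66 − 4) = 11/62 ≈ 0.177.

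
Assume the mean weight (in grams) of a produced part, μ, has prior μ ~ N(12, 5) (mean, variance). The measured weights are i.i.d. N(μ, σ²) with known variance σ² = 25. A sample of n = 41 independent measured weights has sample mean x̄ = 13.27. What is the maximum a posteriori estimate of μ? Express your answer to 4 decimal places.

n = 41, x̄ = 13.27.
For a Normal prior and Normal likelihood with known variance, the posterior is Normal; its mode equals its mean, the precision-weighted average.
Prior precision 1/σ₀² = 1/5 = 0.2; data precision n/σ² = 41/25 = 1.64.
μ̂ = (0.2·12 + 1.64·13.27) / (0.2 + 1.64) = 24.1628/1.84 = 60407/4600 ≈ 13.1320.

μ̂_MAP = 13.1320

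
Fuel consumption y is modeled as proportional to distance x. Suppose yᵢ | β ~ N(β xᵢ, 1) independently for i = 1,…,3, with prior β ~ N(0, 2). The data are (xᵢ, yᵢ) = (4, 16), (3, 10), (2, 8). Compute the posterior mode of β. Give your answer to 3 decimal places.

log p(β | y) = −Σ(yᵢ − βxᵢ)²/(2·1) − β²/(2·2) + const.
Setting the derivative to zero: Σxᵢ(yᵢ − βxᵢ)/1 − β/2 = 0, so β = Σxᵢyᵢ / (Σxᵢ² + σ²/τ²).
Σxᵢyᵢ = 4·16 + 3·10 + 2·8 = 110; Σxᵢ² = 29; σ²/τ² = 0.5.
β̂_MAP = 110 / (29 + 0.5) = 110/29.5 ≈ 3.729.

β̂_MAP = 3.729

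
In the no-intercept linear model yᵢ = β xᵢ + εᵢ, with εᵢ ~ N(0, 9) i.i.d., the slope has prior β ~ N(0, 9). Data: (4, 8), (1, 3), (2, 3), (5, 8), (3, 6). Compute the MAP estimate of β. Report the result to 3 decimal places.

β̂_MAP = 1.768

log p(β | y) = −Σ(yᵢ − βxᵢ)²/(2·9) − β²/(2·9) + const.
Setting the derivative to zero: Σxᵢ(yᵢ − βxᵢ)/9 − β/9 = 0, so β = Σxᵢyᵢ / (Σxᵢ² + σ²/τ²).
Σxᵢyᵢ = 4·8 + 1·3 + 2·3 + 5·8 + 3·6 = 99; Σxᵢ² = 55; σ²/τ² = 1.
β̂_MAP = 99 / (55 + 1) = 99/56 ≈ 1.768.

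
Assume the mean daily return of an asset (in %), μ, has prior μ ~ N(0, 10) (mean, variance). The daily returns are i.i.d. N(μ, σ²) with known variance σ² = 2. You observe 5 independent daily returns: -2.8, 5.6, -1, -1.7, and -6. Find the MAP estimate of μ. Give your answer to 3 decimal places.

μ̂_MAP = -1.135

n = 5; x̄ = ((-2.8) + 5.6 + (-1) + (-1.7) + (-6))/5 = -5.9/5 = -1.18.
For a Normal prior and Normal likelihood with known variance, the posterior is Normal; its mode equals its mean, the precision-weighted average.
Prior precision 1/σ₀² = 1/10 = 0.1; data precision n/σ² = 5/2 = 2.5.
μ̂ = (0.1·0 + 2.5·(-1.18)) / (0.1 + 2.5) = (-2.95)/2.6 = -59/52 ≈ -1.135.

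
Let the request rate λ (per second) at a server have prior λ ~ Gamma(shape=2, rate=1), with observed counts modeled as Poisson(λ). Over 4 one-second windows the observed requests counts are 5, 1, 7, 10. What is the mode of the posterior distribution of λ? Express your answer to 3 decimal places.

Σxᵢ = 5+1+7+10 = 23, with n = 4.
Posterior ∝ λe^(−1λ) · λ^23e^(−4λ) = λ^24e^(−5λ), i.e. Gamma(shape=25, rate=5).
The mode of a Gamma(a, b) with a ≥ 1 (shape–rate) is (a−1)/b = 24/5 ≈ 4.800.

λ̂_MAP = 4.800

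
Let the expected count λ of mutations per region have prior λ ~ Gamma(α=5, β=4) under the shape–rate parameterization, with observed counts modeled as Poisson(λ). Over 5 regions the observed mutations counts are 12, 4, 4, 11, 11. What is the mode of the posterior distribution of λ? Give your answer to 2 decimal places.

λ̂_MAP = 5.11

Σxᵢ = 12+4+4+11+11 = 42, with n = 5.
Posterior ∝ λ^4e^(−4λ) · λ^42e^(−5λ) = λ^46e^(−9λ), i.e. Gamma(shape=47, rate=9).
The mode of a Gamma(a, b) with a ≥ 1 (shape–rate) is (a−1)/b = 46/9 ≈ 5.11.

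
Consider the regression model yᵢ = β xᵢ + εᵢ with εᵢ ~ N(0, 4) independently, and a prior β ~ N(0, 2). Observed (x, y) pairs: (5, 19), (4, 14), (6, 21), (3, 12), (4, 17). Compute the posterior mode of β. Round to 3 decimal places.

log p(β | y) = −Σ(yᵢ − βxᵢ)²/(2·4) − β²/(2·2) + const.
Setting the derivative to zero: Σxᵢ(yᵢ − βxᵢ)/4 − β/2 = 0, so β = Σxᵢyᵢ / (Σxᵢ² + σ²/τ²).
Σxᵢyᵢ = 5·19 + 4·14 + 6·21 + 3·12 + 4·17 = 381; Σxᵢ² = 102; σ²/τ² = 2.
β̂_MAP = 381 / (102 + 2) = 381/104 ≈ 3.663.

β̂_MAP = 3.663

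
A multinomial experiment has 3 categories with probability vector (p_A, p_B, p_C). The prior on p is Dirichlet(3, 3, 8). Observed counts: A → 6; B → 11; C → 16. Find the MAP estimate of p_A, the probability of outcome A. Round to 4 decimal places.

MAP estimate of p_A = 0.1818

The posterior is Dirichlet(αᵢ + nᵢ) = Dirichlet(9, 14, 24).
For a Dirichlet(a₁,…,a_K) with all aᵢ > 1, the mode has j-th component (aⱼ − 1)/(Σaᵢ − K).
Here Σaᵢ = 47 and K = 3, so p_A = (9 − 1)/(47 − 3) = 8/44 ≈ 0.1818.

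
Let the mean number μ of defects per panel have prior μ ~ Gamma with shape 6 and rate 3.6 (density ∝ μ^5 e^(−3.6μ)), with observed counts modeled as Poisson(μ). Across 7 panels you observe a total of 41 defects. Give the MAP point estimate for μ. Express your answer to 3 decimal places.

Σxᵢ = 41, n = 7.
Posterior ∝ μ^5e^(−3.6μ) · μ^41e^(−7μ) = μ^46e^(−10.6μ), i.e. Gamma(shape=47, rate=10.6).
The mode of a Gamma(a, b) with a ≥ 1 (shape–rate) is (a−1)/b = 46/10.6 ≈ 4.340.

μ̂_MAP = 4.340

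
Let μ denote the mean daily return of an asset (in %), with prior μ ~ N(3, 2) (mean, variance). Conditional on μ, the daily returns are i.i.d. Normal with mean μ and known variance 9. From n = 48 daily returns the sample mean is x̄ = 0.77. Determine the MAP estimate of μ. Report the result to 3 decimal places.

n = 48, x̄ = 0.77.
For a Normal prior and Normal likelihood with known variance, the posterior is Normal; its mode equals its mean, the precision-weighted average.
Prior precision 1/σ₀² = 1/2 = 0.5; data precision n/σ² = 48/9 = 16/3.
μ̂ = (0.5·3 + (16/3)·0.77) / (0.5 + 16/3) = (841/150)/(35/6) = 841/875 ≈ 0.961.

μ̂_MAP = 0.961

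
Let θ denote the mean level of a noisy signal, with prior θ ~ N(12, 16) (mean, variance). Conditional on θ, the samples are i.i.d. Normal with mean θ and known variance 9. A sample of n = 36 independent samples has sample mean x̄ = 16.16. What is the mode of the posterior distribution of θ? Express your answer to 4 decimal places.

n = 36, x̄ = 16.16.
For a Normal prior and Normal likelihood with known variance, the posterior is Normal; its mode equals its mean, the precision-weighted average.
Prior precision 1/σ₀² = 1/16 = 0.0625; data precision n/σ² = 36/9 = 4.
θ̂ = (0.0625·12 + 4·16.16) / (0.0625 + 4) = 65.39/4.0625 = 16.0960.

θ̂_MAP = 16.0960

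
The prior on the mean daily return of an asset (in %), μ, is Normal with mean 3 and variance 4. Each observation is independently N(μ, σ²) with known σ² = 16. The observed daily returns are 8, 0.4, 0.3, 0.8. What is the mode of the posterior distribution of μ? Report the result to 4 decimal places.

n = 4; x̄ = (8 + 0.4 + 0.3 + 0.8)/4 = 9.5/4 = 2.375.
For a Normal prior and Normal likelihood with known variance, the posterior is Normal; its mode equals its mean, the precision-weighted average.
Prior precision 1/σ₀² = 1/4 = 0.25; data precision n/σ² = 4/16 = 0.25.
μ̂ = (0.25·3 + 0.25·2.375) / (0.25 + 0.25) = 1.34375/0.5 = 2.6875.

μ̂_MAP = 2.6875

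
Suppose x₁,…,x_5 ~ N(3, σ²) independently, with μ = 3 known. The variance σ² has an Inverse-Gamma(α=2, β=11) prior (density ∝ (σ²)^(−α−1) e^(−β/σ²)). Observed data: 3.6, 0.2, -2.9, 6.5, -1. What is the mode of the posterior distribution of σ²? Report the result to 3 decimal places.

σ̂²_MAP = 8.478

Sum of squared deviations about the known mean: SS = (3.6−3)² + (0.2−3)² + (-2.9−3)² + (6.5−3)² + (-1−3)² = 71.26.
The Normal likelihood contributes (σ²)^(−n/2) exp(−SS/(2σ²)), so the posterior is Inverse-Gamma(α + n/2, β + SS/2) = Inverse-Gamma(4.5, 46.63).
The mode of Inverse-Gamma(a, b) is b/(a+1) = 46.63/5.5 ≈ 8.478.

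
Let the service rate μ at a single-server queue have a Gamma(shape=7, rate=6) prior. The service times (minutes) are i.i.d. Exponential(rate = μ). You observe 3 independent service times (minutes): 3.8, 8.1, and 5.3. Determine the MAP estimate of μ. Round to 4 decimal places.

The Exponential(rate=μ) likelihood is ∝ μ^n e^(−μΣtᵢ). Here n = 3 and Σtᵢ = 3.8 + 8.1 + 5.3 = 17.2.
Posterior ∝ μ^6e^(−6μ) · μ^3e^(−17.2μ) = μ^9e^(−23.2μ), i.e. Gamma(10, 23.2).
Mode = (a−1)/b = 9/23.2 ≈ 0.3879.

μ̂_MAP = 0.3879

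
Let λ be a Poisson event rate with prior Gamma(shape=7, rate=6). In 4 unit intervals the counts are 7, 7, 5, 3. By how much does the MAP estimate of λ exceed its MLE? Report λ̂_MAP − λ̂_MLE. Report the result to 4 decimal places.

Σxᵢ = 22. Posterior is Gamma(29, 10); MAP = (29−1)/10 = 28/10 ≈ 2.80000.
MLE = x̄ = 22/4 ≈ 5.50000.
Difference = 28/10 − 22/4 = -27/10 ≈ -2.7000.

MAP − MLE = -2.7000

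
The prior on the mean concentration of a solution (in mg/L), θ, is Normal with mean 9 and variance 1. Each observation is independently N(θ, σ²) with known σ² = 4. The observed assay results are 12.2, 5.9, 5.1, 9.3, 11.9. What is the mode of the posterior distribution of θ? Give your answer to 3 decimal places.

θ̂_MAP = 8.933

n = 5; x̄ = (12.2 + 5.9 + 5.1 + 9.3 + 11.9)/5 = 44.4/5 = 8.88.
For a Normal prior and Normal likelihood with known variance, the posterior is Normal; its mode equals its mean, the precision-weighted average.
Prior precision 1/σ₀² = 1/1 = 1; data precision n/σ² = 5/4 = 1.25.
θ̂ = (1·9 + 1.25·8.88) / (1 + 1.25) = 20.1/2.25 = 134/15 ≈ 8.933.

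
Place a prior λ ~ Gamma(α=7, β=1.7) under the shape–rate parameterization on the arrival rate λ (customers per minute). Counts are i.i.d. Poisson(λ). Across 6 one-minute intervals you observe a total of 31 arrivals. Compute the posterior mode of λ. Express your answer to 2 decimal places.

λ̂_MAP = 4.81

Σxᵢ = 31, n = 6.
Posterior ∝ λ^6e^(−1.7λ) · λ^31e^(−6λ) = λ^37e^(−7.7λ), i.e. Gamma(shape=38, rate=7.7).
The mode of a Gamma(a, b) with a ≥ 1 (shape–rate) is (a−1)/b = 37/7.7 ≈ 4.81.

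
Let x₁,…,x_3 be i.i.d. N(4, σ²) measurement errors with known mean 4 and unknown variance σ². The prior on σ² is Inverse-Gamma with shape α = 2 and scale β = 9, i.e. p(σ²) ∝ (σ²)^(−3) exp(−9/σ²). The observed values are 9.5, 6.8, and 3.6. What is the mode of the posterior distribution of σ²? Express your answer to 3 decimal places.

σ̂²_MAP = 6.250

Sum of squared deviations about the known mean: SS = (9.5−4)² + (6.8−4)² + (3.6−4)² = 38.25.
The Normal likelihood contributes (σ²)^(−n/2) exp(−SS/(2σ²)), so the posterior is Inverse-Gamma(α + n/2, β + SS/2) = Inverse-Gamma(3.5, 28.125).
The mode of Inverse-Gamma(a, b) is b/(a+1) = 28.125/4.5 ≈ 6.250.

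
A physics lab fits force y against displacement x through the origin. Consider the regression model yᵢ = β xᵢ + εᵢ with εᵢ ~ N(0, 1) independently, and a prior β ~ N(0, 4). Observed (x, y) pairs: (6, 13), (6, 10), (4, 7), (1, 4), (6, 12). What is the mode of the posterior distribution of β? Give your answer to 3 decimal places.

β̂_MAP = 1.932

log p(β | y) = −Σ(yᵢ − βxᵢ)²/(2·1) − β²/(2·4) + const.
Setting the derivative to zero: Σxᵢ(yᵢ − βxᵢ)/1 − β/4 = 0, so β = Σxᵢyᵢ / (Σxᵢ² + σ²/τ²).
Σxᵢyᵢ = 6·13 + 6·10 + 4·7 + 1·4 + 6·12 = 242; Σxᵢ² = 125; σ²/τ² = 0.25.
β̂_MAP = 242 / (125 + 0.25) = 242/125.25 ≈ 1.932.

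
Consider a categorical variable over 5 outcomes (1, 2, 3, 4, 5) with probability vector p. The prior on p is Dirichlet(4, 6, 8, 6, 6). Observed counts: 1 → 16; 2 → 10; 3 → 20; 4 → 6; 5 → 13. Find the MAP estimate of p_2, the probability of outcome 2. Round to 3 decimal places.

MAP estimate: 0.167

The posterior is Dirichlet(αᵢ + nᵢ) = Dirichlet(20, 16, 28, 12, 19).
For a Dirichlet(a₁,…,a_K) with all aᵢ > 1, the mode has j-th component (aⱼ − 1)/(Σaᵢ − K).
Here Σaᵢ = 95 and K = 5, so p_2 = (16 − 1)/(95 − 5) = 15/90 ≈ 0.167.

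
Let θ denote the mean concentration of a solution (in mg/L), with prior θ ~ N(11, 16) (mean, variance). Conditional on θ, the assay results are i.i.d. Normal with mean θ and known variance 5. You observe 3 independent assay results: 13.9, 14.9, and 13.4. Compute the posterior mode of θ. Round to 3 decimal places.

n = 3; x̄ = (13.9 + 14.9 + 13.4)/3 = 42.2/3 = 211/15 ≈ 14.0667.
For a Normal prior and Normal likelihood with known variance, the posterior is Normal; its mode equals its mean, the precision-weighted average.
Prior precision 1/σ₀² = 1/16 = 0.0625; data precision n/σ² = 3/5 = 0.6.
θ̂ = (0.0625·11 + 0.6·(211/15)) / (0.0625 + 0.6) = 9.1275/0.6625 = 3651/265 ≈ 13.777.

θ̂_MAP = 13.777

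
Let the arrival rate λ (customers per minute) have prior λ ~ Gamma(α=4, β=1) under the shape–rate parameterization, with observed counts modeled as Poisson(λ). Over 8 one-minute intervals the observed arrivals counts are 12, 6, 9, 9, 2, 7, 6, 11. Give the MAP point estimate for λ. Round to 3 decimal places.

λ̂_MAP = 7.222

Σxᵢ = 12+6+9+9+2+7+6+11 = 62, with n = 8.
Posterior ∝ λ^3e^(−1λ) · λ^62e^(−8λ) = λ^65e^(−9λ), i.e. Gamma(shape=66, rate=9).
The mode of a Gamma(a, b) with a ≥ 1 (shape–rate) is (a−1)/b = 65/9 ≈ 7.222.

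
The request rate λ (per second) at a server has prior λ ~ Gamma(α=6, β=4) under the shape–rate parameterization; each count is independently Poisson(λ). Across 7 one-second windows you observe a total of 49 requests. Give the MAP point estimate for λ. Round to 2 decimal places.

Σxᵢ = 49, n = 7.
Posterior ∝ λ^5e^(−4λ) · λ^49e^(−7λ) = λ^54e^(−11λ), i.e. Gamma(shape=55, rate=11).
The mode of a Gamma(a, b) with a ≥ 1 (shape–rate) is (a−1)/b = 54/11 ≈ 4.91.

λ̂_MAP = 4.91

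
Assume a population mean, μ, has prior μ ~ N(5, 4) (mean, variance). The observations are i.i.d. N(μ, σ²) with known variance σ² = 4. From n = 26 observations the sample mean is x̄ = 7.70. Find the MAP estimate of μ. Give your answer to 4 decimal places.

μ̂_MAP = 7.6000

n = 26, x̄ = 7.70.
For a Normal prior and Normal likelihood with known variance, the posterior is Normal; its mode equals its mean, the precision-weighted average.
Prior precision 1/σ₀² = 1/4 = 0.25; data precision n/σ² = 26/4 = 6.5.
μ̂ = (0.25·5 + 6.5·7.7) / (0.25 + 6.5) = 51.3/6.75 = 7.6000.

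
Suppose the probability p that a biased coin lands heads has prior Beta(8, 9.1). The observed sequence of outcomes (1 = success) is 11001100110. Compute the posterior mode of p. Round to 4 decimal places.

p̂_MAP = 0.4981

Prior: Beta(8, 9.1).
Data: 6 successes in 11 trials (from the sequence). The binomial likelihood contributes p^6(1−p)^5, so the posterior is Beta(8+6, 9.1+5) = Beta(14, 14.1).
For Beta(a, b) with a, b > 1 the mode is (a−1)/(a+b−2) = 13/26.1 ≈ 0.4981.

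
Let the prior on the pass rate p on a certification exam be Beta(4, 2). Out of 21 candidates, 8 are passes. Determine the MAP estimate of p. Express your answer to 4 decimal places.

Prior: Beta(4, 2).
Data: 8 successes in 21 trials. The binomial likelihood contributes p^8(1−p)^13, so the posterior is Beta(4+8, 2+13) = Beta(12, 15).
For Beta(a, b) with a, b > 1 the mode is (a−1)/(a+b−2) = 11/25 ≈ 0.4400.

p̂_MAP = 0.4400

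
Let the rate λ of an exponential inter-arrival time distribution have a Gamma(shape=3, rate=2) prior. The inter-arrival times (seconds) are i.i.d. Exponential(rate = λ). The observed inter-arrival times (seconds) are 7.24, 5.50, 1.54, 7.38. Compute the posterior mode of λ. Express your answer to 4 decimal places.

The Exponential(rate=λ) likelihood is ∝ λ^n e^(−λΣtᵢ). Here n = 4 and Σtᵢ = 7.24 + 5.50 + 1.54 + 7.38 = 21.66.
Posterior ∝ λ^2e^(−2λ) · λ^4e^(−21.66λ) = λ^6e^(−23.66λ), i.e. Gamma(7, 23.66).
Mode = (a−1)/b = 6/23.66 ≈ 0.2536.

λ̂_MAP = 0.2536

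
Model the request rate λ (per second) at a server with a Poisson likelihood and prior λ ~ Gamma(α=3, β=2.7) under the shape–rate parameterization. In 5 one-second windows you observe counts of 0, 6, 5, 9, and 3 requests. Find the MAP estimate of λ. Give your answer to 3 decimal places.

λ̂_MAP = 3.247

Σxᵢ = 0+6+5+9+3 = 23, with n = 5.
Posterior ∝ λ^2e^(−2.7λ) · λ^23e^(−5λ) = λ^25e^(−7.7λ), i.e. Gamma(shape=26, rate=7.7).
The mode of a Gamma(a, b) with a ≥ 1 (shape–rate) is (a−1)/b = 25/7.7 ≈ 3.247.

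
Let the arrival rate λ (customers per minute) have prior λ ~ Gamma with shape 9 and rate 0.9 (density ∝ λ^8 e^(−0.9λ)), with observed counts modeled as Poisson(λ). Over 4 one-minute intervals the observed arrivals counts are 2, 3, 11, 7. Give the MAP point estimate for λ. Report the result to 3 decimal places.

Σxᵢ = 2+3+11+7 = 23, with n = 4.
Posterior ∝ λ^8e^(−0.9λ) · λ^23e^(−4λ) = λ^31e^(−4.9λ), i.e. Gamma(shape=32, rate=4.9).
The mode of a Gamma(a, b) with a ≥ 1 (shape–rate) is (a−1)/b = 31/4.9 ≈ 6.327.

λ̂_MAP = 6.327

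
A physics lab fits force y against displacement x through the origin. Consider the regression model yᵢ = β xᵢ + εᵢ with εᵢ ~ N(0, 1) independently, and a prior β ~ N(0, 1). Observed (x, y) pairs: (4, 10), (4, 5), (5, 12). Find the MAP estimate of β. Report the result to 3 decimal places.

log p(β | y) = −Σ(yᵢ − βxᵢ)²/(2·1) − β²/(2·1) + const.
Setting the derivative to zero: Σxᵢ(yᵢ − βxᵢ)/1 − β/1 = 0, so β = Σxᵢyᵢ / (Σxᵢ² + σ²/τ²).
Σxᵢyᵢ = 4·10 + 4·5 + 5·12 = 120; Σxᵢ² = 57; σ²/τ² = 1.
β̂_MAP = 120 / (57 + 1) = 120/58 ≈ 2.069.

β̂_MAP = 2.069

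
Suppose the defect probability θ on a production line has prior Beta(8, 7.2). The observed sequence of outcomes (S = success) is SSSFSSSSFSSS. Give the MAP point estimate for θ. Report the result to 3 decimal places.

Prior: Beta(8, 7.2).
Data: 10 successes in 12 trials (from the sequence). The binomial likelihood contributes θ^10(1−θ)^2, so the posterior is Beta(8+10, 7.2+2) = Beta(18, 9.2).
For Beta(a, b) with a, b > 1 the mode is (a−1)/(a+b−2) = 17/25.2 ≈ 0.675.

θ̂_MAP = 0.675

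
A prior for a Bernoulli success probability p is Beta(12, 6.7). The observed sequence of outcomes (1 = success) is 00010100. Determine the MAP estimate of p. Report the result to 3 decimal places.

Prior: Beta(12, 6.7).
Data: 2 successes in 8 trials (from the sequence). The binomial likelihood contributes p^2(1−p)^6, so the posterior is Beta(12+2, 6.7+6) = Beta(14, 12.7).
For Beta(a, b) with a, b > 1 the mode is (a−1)/(a+b−2) = 13/24.7 ≈ 0.526.

p̂_MAP = 0.526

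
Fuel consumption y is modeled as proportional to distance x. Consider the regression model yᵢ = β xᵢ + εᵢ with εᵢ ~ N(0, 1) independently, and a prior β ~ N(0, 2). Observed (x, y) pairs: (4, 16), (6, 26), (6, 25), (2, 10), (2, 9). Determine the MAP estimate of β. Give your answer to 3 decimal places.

log p(β | y) = −Σ(yᵢ − βxᵢ)²/(2·1) − β²/(2·2) + const.
Setting the derivative to zero: Σxᵢ(yᵢ − βxᵢ)/1 − β/2 = 0, so β = Σxᵢyᵢ / (Σxᵢ² + σ²/τ²).
Σxᵢyᵢ = 4·16 + 6·26 + 6·25 + 2·10 + 2·9 = 408; Σxᵢ² = 96; σ²/τ² = 0.5.
β̂_MAP = 408 / (96 + 0.5) = 408/96.5 ≈ 4.228.

β̂_MAP = 4.228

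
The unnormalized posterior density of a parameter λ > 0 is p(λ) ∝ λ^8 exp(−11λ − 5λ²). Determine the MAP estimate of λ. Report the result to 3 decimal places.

ℓ'(λ) = 8/λ − 11 − 10λ. Setting this to zero and multiplying by λ: 10λ² + 11λ − 8 = 0.
λ = (−11 + √(11² + 4·10·8)) / (2·10) = (−11 + √441) / 20 = (−11 + 21)/20 = 1/2.
ℓ''(λ) = −8/λ² − 10 < 0, confirming a maximum.

λ̂_MAP = 0.500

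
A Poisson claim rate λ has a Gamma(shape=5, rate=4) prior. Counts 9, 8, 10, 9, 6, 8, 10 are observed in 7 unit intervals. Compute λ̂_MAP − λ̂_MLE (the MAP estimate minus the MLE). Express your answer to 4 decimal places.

MAP − MLE = -2.7532

Σxᵢ = 60. Posterior is Gamma(65, 11); MAP = (65−1)/11 = 64/11 ≈ 5.81818.
MLE = x̄ = 60/7 ≈ 8.57143.
Difference = 64/11 − 60/7 = -212/77 ≈ -2.7532.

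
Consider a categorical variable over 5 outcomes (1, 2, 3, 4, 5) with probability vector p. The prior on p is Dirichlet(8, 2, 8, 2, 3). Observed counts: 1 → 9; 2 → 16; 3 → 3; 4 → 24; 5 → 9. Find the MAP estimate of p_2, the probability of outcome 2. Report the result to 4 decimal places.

MAP estimate: 0.2152

The posterior is Dirichlet(αᵢ + nᵢ) = Dirichlet(17, 18, 11, 26, 12).
For a Dirichlet(a₁,…,a_K) with all aᵢ > 1, the mode has j-th component (aⱼ − 1)/(Σaᵢ − K).
Here Σaᵢ = 84 and K = 5, so p_2 = (18 − 1)/(84 − 5) = 17/79 ≈ 0.2152.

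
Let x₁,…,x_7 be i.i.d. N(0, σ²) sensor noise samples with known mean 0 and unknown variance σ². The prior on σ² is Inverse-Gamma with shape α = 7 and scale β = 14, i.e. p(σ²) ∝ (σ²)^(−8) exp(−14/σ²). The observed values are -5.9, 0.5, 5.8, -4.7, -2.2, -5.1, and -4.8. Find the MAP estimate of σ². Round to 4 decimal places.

σ̂²_MAP = 7.5078

Sum of squared deviations about the known mean: SS = (-5.9−0)² + (0.5−0)² + (5.8−0)² + (-4.7−0)² + (-2.2−0)² + (-5.1−0)² + (-4.8−0)² = 144.68.
The Normal likelihood contributes (σ²)^(−n/2) exp(−SS/(2σ²)), so the posterior is Inverse-Gamma(α + n/2, β + SS/2) = Inverse-Gamma(10.5, 86.34).
The mode of Inverse-Gamma(a, b) is b/(a+1) = 86.34/11.5 ≈ 7.5078.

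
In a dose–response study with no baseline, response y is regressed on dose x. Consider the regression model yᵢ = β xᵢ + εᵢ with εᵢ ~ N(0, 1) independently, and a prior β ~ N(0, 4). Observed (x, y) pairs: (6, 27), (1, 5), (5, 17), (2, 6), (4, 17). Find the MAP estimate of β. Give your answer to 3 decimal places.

log p(β | y) = −Σ(yᵢ − βxᵢ)²/(2·1) − β²/(2·4) + const.
Setting the derivative to zero: Σxᵢ(yᵢ − βxᵢ)/1 − β/4 = 0, so β = Σxᵢyᵢ / (Σxᵢ² + σ²/τ²).
Σxᵢyᵢ = 6·27 + 1·5 + 5·17 + 2·6 + 4·17 = 332; Σxᵢ² = 82; σ²/τ² = 0.25.
β̂_MAP = 332 / (82 + 0.25) = 332/82.25 ≈ 4.036.

β̂_MAP = 4.036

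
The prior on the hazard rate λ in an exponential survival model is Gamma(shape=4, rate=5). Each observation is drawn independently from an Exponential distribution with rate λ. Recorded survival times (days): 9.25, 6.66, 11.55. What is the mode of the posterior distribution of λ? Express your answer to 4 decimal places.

λ̂_MAP = 0.1848

The Exponential(rate=λ) likelihood is ∝ λ^n e^(−λΣtᵢ). Here n = 3 and Σtᵢ = 9.25 + 6.66 + 11.55 = 27.46.
Posterior ∝ λ^3e^(−5λ) · λ^3e^(−27.46λ) = λ^6e^(−32.46λ), i.e. Gamma(7, 32.46).
Mode = (a−1)/b = 6/32.46 ≈ 0.1848.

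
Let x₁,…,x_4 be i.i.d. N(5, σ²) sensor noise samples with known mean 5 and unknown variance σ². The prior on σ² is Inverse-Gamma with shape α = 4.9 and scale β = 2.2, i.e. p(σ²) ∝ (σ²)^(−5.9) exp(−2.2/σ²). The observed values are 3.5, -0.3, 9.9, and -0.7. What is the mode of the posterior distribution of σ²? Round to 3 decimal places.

σ̂²_MAP = 5.775

Sum of squared deviations about the known mean: SS = (3.5−5)² + (-0.3−5)² + (9.9−5)² + (-0.7−5)² = 86.84.
The Normal likelihood contributes (σ²)^(−n/2) exp(−SS/(2σ²)), so the posterior is Inverse-Gamma(α + n/2, β + SS/2) = Inverse-Gamma(6.9, 45.62).
The mode of Inverse-Gamma(a, b) is b/(a+1) = 45.62/7.9 ≈ 5.775.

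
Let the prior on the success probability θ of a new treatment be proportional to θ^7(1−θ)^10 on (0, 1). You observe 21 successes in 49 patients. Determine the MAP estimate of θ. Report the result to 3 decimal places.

θ̂_MAP = 0.424

The prior density ∝ θ^7(1−θ)^10 is the kernel of Beta(8, 11).
Data: 21 successes in 49 trials. The binomial likelihood contributes θ^21(1−θ)^28, so the posterior is Beta(8+21, 11+28) = Beta(29, 39).
For Beta(a, b) with a, b > 1 the mode is (a−1)/(a+b−2) = 28/66 ≈ 0.424.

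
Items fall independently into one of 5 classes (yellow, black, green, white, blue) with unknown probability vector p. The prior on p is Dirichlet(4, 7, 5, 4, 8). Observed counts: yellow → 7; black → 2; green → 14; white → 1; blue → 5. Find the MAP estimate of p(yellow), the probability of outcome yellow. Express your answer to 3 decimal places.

The posterior is Dirichlet(αᵢ + nᵢ) = Dirichlet(11, 9, 19, 5, 13).
For a Dirichlet(a₁,…,a_K) with all aᵢ > 1, the mode has j-th component (aⱼ − 1)/(Σaᵢ − K).
Here Σaᵢ = 57 and K = 5, so p(yellow) = (11 − 1)/(57 − 5) = 10/52 ≈ 0.192.

MAP estimate of p(yellow) = 0.192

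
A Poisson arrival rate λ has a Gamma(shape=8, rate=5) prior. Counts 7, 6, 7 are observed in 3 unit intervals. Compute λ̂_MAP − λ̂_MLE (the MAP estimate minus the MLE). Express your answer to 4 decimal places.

MAP − MLE = -3.2917

Σxᵢ = 20. Posterior is Gamma(28, 8); MAP = (28−1)/8 = 27/8 ≈ 3.37500.
MLE = x̄ = 20/3 ≈ 6.66667.
Difference = 27/8 − 20/3 = -79/24 ≈ -3.2917.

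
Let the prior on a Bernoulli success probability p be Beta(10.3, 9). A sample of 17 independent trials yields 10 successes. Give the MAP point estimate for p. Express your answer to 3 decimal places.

Prior: Beta(10.3, 9).
Data: 10 successes in 17 trials. The binomial likelihood contributes p^10(1−p)^7, so the posterior is Beta(10.3+10, 9+7) = Beta(20.3, 16).
For Beta(a, b) with a, b > 1 the mode is (a−1)/(a+b−2) = 19.3/34.3 ≈ 0.563.

p̂_MAP = 0.563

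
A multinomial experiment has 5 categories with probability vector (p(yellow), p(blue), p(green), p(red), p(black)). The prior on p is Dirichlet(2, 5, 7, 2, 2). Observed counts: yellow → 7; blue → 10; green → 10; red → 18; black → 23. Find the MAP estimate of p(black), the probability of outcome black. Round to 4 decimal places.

The posterior is Dirichlet(αᵢ + nᵢ) = Dirichlet(9, 15, 17, 20, 25).
For a Dirichlet(a₁,…,a_K) with all aᵢ > 1, the mode has j-th component (aⱼ − 1)/(Σaᵢ − K).
Here Σaᵢ = 86 and K = 5, so p(black) = (25 − 1)/(86 − 5) = 24/81 ≈ 0.2963.

MAP estimate of p(black) = 0.2963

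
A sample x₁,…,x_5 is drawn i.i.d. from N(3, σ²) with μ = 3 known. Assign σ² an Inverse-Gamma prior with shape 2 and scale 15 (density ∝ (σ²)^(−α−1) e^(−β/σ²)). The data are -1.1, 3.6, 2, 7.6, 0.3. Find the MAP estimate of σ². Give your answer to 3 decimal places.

Sum of squared deviations about the known mean: SS = (-1.1−3)² + (3.6−3)² + (2−3)² + (7.6−3)² + (0.3−3)² = 46.62.
The Normal likelihood contributes (σ²)^(−n/2) exp(−SS/(2σ²)), so the posterior is Inverse-Gamma(α + n/2, β + SS/2) = Inverse-Gamma(4.5, 38.31).
The mode of Inverse-Gamma(a, b) is b/(a+1) = 38.31/5.5 ≈ 6.965.

σ̂²_MAP = 6.965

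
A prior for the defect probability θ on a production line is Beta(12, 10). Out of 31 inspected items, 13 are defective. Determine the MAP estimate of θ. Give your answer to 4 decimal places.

Prior: Beta(12, 10).
Data: 13 successes in 31 trials. The binomial likelihood contributes θ^13(1−θ)^18, so the posterior is Beta(12+13, 10+18) = Beta(25, 28).
For Beta(a, b) with a, b > 1 the mode is (a−1)/(a+b−2) = 24/51 ≈ 0.4706.

θ̂_MAP = 0.4706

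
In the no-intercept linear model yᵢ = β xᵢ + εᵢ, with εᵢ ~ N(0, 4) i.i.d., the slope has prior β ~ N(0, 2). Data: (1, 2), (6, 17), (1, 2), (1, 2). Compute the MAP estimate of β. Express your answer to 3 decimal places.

β̂_MAP = 2.634

log p(β | y) = −Σ(yᵢ − βxᵢ)²/(2·4) − β²/(2·2) + const.
Setting the derivative to zero: Σxᵢ(yᵢ − βxᵢ)/4 − β/2 = 0, so β = Σxᵢyᵢ / (Σxᵢ² + σ²/τ²).
Σxᵢyᵢ = 1·2 + 6·17 + 1·2 + 1·2 = 108; Σxᵢ² = 39; σ²/τ² = 2.
β̂_MAP = 108 / (39 + 2) = 108/41 ≈ 2.634.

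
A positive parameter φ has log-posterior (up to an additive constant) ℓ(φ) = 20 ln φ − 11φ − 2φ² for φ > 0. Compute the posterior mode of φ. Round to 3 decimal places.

φ̂_MAP = 1.250

ℓ'(φ) = 20/φ − 11 − 4φ. Setting this to zero and multiplying by φ: 4φ² + 11φ − 20 = 0.
φ = (−11 + √(11² + 4·4·20)) / (2·4) = (−11 + √441) / 8 = (−11 + 21)/8 = 5/4.
ℓ''(φ) = −20/φ² − 4 < 0, confirming a maximum.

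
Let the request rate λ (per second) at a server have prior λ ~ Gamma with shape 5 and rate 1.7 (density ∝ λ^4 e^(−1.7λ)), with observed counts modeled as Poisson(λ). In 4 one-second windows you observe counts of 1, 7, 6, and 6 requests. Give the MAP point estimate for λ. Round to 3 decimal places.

λ̂_MAP = 4.211

Σxᵢ = 1+7+6+6 = 20, with n = 4.
Posterior ∝ λ^4e^(−1.7λ) · λ^20e^(−4λ) = λ^24e^(−5.7λ), i.e. Gamma(shape=25, rate=5.7).
The mode of a Gamma(a, b) with a ≥ 1 (shape–rate) is (a−1)/b = 24/5.7 ≈ 4.211.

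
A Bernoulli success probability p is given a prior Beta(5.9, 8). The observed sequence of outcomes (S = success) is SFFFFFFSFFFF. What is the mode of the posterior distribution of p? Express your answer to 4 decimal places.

p̂_MAP = 0.2887

Prior: Beta(5.9, 8).
Data: 2 successes in 12 trials (from the sequence). The binomial likelihood contributes p^2(1−p)^10, so the posterior is Beta(5.9+2, 8+10) = Beta(7.9, 18).
For Beta(a, b) with a, b > 1 the mode is (a−1)/(a+b−2) = 6.9/23.9 ≈ 0.2887.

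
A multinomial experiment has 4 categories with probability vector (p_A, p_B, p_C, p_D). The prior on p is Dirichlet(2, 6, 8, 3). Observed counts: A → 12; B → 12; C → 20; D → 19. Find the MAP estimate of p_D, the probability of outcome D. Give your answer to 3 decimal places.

The posterior is Dirichlet(αᵢ + nᵢ) = Dirichlet(14, 18, 28, 22).
For a Dirichlet(a₁,…,a_K) with all aᵢ > 1, the mode has j-th component (aⱼ − 1)/(Σaᵢ − K).
Here Σaᵢ = 82 and K = 4, so p_D = (22 − 1)/(82 − 4) = 21/78 ≈ 0.269.

MAP estimate of p_D = 0.269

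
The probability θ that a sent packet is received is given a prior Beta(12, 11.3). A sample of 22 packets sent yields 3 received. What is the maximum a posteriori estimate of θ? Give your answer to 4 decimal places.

θ̂_MAP = 0.3233

Prior: Beta(12, 11.3).
Data: 3 successes in 22 trials. The binomial likelihood contributes θ^3(1−θ)^19, so the posterior is Beta(12+3, 11.3+19) = Beta(15, 30.3).
For Beta(a, b) with a, b > 1 the mode is (a−1)/(a+b−2) = 14/43.3 ≈ 0.3233.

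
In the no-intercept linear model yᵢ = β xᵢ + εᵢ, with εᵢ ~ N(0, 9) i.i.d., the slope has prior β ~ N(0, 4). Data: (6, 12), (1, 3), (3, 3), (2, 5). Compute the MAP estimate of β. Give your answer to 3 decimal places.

log p(β | y) = −Σ(yᵢ − βxᵢ)²/(2·9) − β²/(2·4) + const.
Setting the derivative to zero: Σxᵢ(yᵢ − βxᵢ)/9 − β/4 = 0, so β = Σxᵢyᵢ / (Σxᵢ² + σ²/τ²).
Σxᵢyᵢ = 6·12 + 1·3 + 3·3 + 2·5 = 94; Σxᵢ² = 50; σ²/τ² = 2.25.
β̂_MAP = 94 / (50 + 2.25) = 94/52.25 ≈ 1.799.

β̂_MAP = 1.799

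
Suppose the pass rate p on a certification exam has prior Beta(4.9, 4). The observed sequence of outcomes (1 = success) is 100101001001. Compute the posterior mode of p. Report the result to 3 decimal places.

p̂_MAP = 0.471

Prior: Beta(4.9, 4).
Data: 5 successes in 12 trials (from the sequence). The binomial likelihood contributes p^5(1−p)^7, so the posterior is Beta(4.9+5, 4+7) = Beta(9.9, 11).
For Beta(a, b) with a, b > 1 the mode is (a−1)/(a+b−2) = 8.9/18.9 ≈ 0.471.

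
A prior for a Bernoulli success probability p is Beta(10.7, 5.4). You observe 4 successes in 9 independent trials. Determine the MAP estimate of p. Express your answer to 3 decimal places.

p̂_MAP = 0.593

Prior: Beta(10.7, 5.4).
Data: 4 successes in 9 trials. The binomial likelihood contributes p^4(1−p)^5, so the posterior is Beta(10.7+4, 5.4+5) = Beta(14.7, 10.4).
For Beta(a, b) with a, b > 1 the mode is (a−1)/(a+b−2) = 13.7/23.1 ≈ 0.593.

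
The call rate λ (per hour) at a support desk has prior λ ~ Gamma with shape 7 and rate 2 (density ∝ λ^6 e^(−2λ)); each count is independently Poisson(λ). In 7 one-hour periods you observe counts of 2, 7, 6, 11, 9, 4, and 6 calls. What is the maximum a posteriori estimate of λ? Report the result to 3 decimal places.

Σxᵢ = 2+7+6+11+9+4+6 = 45, with n = 7.
Posterior ∝ λ^6e^(−2λ) · λ^45e^(−7λ) = λ^51e^(−9λ), i.e. Gamma(shape=52, rate=9).
The mode of a Gamma(a, b) with a ≥ 1 (shape–rate) is (a−1)/b = 51/9 ≈ 5.667.

λ̂_MAP = 5.667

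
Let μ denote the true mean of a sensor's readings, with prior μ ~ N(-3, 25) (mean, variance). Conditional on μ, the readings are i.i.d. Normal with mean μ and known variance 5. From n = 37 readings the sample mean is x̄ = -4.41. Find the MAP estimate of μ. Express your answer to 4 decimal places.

n = 37, x̄ = -4.41.
For a Normal prior and Normal likelihood with known variance, the posterior is Normal; its mode equals its mean, the precision-weighted average.
Prior precision 1/σ₀² = 1/25 = 0.04; data precision n/σ² = 37/5 = 7.4.
μ̂ = (0.04·(-3) + 7.4·(-4.41)) / (0.04 + 7.4) = (-32.754)/7.44 = -5459/1240 ≈ -4.4024.

μ̂_MAP = -4.4024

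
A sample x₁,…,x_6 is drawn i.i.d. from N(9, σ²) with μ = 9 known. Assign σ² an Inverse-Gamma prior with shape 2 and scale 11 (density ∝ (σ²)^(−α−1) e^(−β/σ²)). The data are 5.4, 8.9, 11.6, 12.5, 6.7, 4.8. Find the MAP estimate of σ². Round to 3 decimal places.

Sum of squared deviations about the known mean: SS = (5.4−9)² + (8.9−9)² + (11.6−9)² + (12.5−9)² + (6.7−9)² + (4.8−9)² = 54.91.
The Normal likelihood contributes (σ²)^(−n/2) exp(−SS/(2σ²)), so the posterior is Inverse-Gamma(α + n/2, β + SS/2) = Inverse-Gamma(5, 38.455).
The mode of Inverse-Gamma(a, b) is b/(a+1) = 38.455/6 ≈ 6.409.

σ̂²_MAP = 6.409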